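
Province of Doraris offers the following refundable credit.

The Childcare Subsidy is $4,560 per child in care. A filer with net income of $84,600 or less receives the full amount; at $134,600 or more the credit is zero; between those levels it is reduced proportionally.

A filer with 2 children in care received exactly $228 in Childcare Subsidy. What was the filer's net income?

Full credit = 2 × $4,560 = $9,120.
$228 is 228/9,120 of the full $9,120, so 8,892/9,120 of the $50,000 range has been used: income = $84,600 + $50,000 × 8,892/9,120 = $133,350.

$133,350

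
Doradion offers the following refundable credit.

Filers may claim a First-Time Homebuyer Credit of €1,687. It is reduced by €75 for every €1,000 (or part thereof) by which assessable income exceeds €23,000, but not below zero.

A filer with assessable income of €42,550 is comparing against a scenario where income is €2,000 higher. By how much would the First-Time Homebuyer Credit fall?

At €42,550 — income exceeds €23,000 by €19,550, which is 20 full-or-partial €1,000 increments; reduction = 20 × €75 = €1,500, leaving €187.
At €44,550 — income exceeds €23,000 by €21,550, which is 22 full-or-partial €1,000 increments; reduction = 22 × €75 = €1,650, leaving €37.
Lost: €187 − €37 = €150.

€150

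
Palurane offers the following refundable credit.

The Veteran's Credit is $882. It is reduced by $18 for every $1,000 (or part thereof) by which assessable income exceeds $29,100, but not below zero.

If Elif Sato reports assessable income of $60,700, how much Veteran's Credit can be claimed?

Veteran's Credit: income exceeds $29,100 by $31,600, which is 32 full-or-partial $1,000 increments; reduction = 32 × $18 = $576, leaving $306.

$306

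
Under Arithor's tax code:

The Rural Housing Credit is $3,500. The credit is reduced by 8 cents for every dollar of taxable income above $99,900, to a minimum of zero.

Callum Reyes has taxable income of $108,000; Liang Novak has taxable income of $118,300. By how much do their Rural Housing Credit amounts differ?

Callum ($108,000): Rural Housing Credit: 8% of the $8,100 excess over $99,900 is $648; credit = $3,500 − $648 = $2,852.
Liang ($118,300): Rural Housing Credit: 8% of the $18,400 excess over $99,900 is $1,472; credit = $3,500 − $1,472 = $2,028.
Difference: |$2,852 − $2,028| = $824.

$824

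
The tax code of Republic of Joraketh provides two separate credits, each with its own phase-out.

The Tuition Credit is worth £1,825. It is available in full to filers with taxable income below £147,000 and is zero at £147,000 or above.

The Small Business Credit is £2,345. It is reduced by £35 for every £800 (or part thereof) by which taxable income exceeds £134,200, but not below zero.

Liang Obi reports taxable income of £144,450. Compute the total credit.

£3,715

Tuition Credit: £144,450 is below the £147,000 cutoff, so the full £1,825 applies.
Small Business Credit: income exceeds £134,200 by £10,250, which is 13 full-or-partial £800 increments; reduction = 13 × £35 = £455, leaving £1,890.
Total: £1,825 + £1,890 = £3,715.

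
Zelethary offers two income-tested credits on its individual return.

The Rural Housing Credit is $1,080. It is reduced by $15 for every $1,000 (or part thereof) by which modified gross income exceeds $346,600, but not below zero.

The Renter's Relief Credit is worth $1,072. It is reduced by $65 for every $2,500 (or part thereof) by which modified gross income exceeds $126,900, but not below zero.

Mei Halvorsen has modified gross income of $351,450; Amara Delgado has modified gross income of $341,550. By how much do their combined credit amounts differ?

Mei ($351,450): Rural Housing Credit: income exceeds $346,600 by $4,850, which is 5 full-or-partial $1,000 increments; reduction = 5 × $15 = $75, leaving $1,005. Renter's Relief Credit: income exceeds $126,900 by $224,550 → 90 increments × $65 = $5,850 ≥ base, so the credit is $0. total $1,005 + $0 = $1,005
Amara ($341,550): Rural Housing Credit: $341,550 is at or below the $346,600 threshold, so the full $1,080 applies. Renter's Relief Credit: income exceeds $126,900 by $214,650 → 86 increments × $65 = $5,590 ≥ base, so the credit is $0. total $1,080 + $0 = $1,080
Difference: |$1,005 − $1,080| = $75.

$75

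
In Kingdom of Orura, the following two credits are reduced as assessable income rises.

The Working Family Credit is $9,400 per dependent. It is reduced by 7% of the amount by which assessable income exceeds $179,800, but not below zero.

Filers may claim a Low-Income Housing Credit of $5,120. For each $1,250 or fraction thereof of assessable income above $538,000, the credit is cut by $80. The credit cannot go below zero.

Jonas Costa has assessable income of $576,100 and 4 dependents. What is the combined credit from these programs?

Working Family Credit: base = 4 × $9,400 = $37,600. 7% of the $396,300 excess over $179,800 is $27,741; credit = $37,600 − $27,741 = $9,859.
Low-Income Housing Credit: income exceeds $538,000 by $38,100, which is 31 full-or-partial $1,250 increments; reduction = 31 × $80 = $2,480, leaving $2,640.
Total: $9,859 + $2,640 = $12,499.

$12,499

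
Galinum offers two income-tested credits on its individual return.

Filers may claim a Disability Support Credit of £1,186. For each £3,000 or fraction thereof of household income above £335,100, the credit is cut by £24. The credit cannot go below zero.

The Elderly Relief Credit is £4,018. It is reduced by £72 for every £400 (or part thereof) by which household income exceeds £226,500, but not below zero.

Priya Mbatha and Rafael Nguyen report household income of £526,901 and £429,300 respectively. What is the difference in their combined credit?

Priya (£526,901): Disability Support Credit: income exceeds £335,100 by £191,801 → 64 increments × £24 = £1,536 ≥ base, so the credit is £0. Elderly Relief Credit: income exceeds £226,500 by £300,401 → 752 increments × £72 = £54,144 ≥ base, so the credit is £0. total £0 + £0 = £0
Rafael (£429,300): Disability Support Credit: income exceeds £335,100 by £94,200, which is 32 full-or-partial £3,000 increments; reduction = 32 × £24 = £768, leaving £418. Elderly Relief Credit: income exceeds £226,500 by £202,800 → 507 increments × £72 = £36,504 ≥ base, so the credit is £0. total £418 + £0 = £418
Difference: |£0 − £418| = £418.

£418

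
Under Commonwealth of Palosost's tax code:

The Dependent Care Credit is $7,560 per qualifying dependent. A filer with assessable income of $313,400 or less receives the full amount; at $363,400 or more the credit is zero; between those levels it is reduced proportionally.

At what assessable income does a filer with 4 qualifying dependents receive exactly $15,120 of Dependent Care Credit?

Full credit = 4 × $7,560 = $30,240.
$15,120 is 15,120/30,240 of the full $30,240, so 15,120/30,240 of the $50,000 range has been used: income = $313,400 + $50,000 × 15,120/30,240 = $338,400.

$338,400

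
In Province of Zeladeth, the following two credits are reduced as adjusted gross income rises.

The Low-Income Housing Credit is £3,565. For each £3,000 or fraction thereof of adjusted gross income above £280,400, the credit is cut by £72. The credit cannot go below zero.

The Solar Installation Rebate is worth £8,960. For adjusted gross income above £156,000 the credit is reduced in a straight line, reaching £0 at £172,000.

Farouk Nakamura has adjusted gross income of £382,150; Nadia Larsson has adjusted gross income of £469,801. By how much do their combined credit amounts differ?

Farouk (£382,150): Low-Income Housing Credit: income exceeds £280,400 by £101,750, which is 34 full-or-partial £3,000 increments; reduction = 34 × £72 = £2,448, leaving £1,117. Solar Installation Rebate: £382,150 is at or above £172,000, so the credit is £0. total £1,117 + £0 = £1,117
Nadia (£469,801): Low-Income Housing Credit: income exceeds £280,400 by £189,401 → 64 increments × £72 = £4,608 ≥ base, so the credit is £0. Solar Installation Rebate: £469,801 is at or above £172,000, so the credit is £0. total £0 + £0 = £0
Difference: |£1,117 − £0| = £1,117.

£1,117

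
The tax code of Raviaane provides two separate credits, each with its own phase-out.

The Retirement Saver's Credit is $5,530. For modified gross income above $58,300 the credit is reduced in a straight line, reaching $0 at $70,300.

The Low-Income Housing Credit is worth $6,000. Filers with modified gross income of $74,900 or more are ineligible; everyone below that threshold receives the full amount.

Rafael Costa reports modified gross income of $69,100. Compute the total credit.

Retirement Saver's Credit: $69,100 is $10,800 into a $12,000 phase-out range, leaving 1,200/12,000 of the credit: $5,530 × 1,200/12,000 = $553.
Low-Income Housing Credit: $69,100 is below the $74,900 cutoff, so the full $6,000 applies.
Total: $553 + $6,000 = $6,553.

$6,553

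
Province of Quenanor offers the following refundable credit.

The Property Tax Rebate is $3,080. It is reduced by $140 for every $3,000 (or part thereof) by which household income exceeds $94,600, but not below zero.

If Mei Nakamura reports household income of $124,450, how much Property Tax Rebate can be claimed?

$1,680

Property Tax Rebate: income exceeds $94,600 by $29,850, which is 10 full-or-partial $3,000 increments; reduction = 10 × $140 = $1,400, leaving $1,680.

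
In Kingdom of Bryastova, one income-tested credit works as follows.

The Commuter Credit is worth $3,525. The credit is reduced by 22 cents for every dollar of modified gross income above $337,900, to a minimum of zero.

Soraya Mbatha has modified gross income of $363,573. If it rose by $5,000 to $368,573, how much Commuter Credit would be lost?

$0

At $363,573 — 22% of the $25,673 excess over $337,900 is $5,648.06 ≥ base, so the credit is $0.
At $368,573 — 22% of the $30,673 excess over $337,900 is $6,748.06 ≥ base, so the credit is $0.
Lost: $0 − $0 = $0.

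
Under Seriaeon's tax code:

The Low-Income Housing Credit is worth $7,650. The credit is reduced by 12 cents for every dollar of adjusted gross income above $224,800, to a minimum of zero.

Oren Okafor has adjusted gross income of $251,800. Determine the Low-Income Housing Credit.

$4,410

Low-Income Housing Credit: 12% of the $27,000 excess over $224,800 is $3,240; credit = $7,650 − $3,240 = $4,410.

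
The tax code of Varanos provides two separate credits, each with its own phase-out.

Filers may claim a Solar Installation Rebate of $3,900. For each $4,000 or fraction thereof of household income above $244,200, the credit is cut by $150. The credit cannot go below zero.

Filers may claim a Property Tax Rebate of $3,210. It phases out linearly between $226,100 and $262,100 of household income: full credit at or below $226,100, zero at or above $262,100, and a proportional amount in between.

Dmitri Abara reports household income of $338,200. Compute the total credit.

Solar Installation Rebate: income exceeds $244,200 by $94,000, which is 24 full-or-partial $4,000 increments; reduction = 24 × $150 = $3,600, leaving $300.
Property Tax Rebate: $338,200 is at or above $262,100, so the credit is $0.
Total: $300 + $0 = $300.

$300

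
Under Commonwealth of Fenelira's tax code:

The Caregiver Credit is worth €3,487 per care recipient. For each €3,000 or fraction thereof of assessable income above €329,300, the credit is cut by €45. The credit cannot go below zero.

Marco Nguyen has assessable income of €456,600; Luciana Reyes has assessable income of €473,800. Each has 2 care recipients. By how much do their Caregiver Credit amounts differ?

€270

Marco (€456,600): Caregiver Credit: base = 2 × €3,487 = €6,974. income exceeds €329,300 by €127,300, which is 43 full-or-partial €3,000 increments; reduction = 43 × €45 = €1,935, leaving €5,039.
Luciana (€473,800): Caregiver Credit: base = 2 × €3,487 = €6,974. income exceeds €329,300 by €144,500, which is 49 full-or-partial €3,000 increments; reduction = 49 × €45 = €2,205, leaving €4,769.
Difference: |€5,039 − €4,769| = €270.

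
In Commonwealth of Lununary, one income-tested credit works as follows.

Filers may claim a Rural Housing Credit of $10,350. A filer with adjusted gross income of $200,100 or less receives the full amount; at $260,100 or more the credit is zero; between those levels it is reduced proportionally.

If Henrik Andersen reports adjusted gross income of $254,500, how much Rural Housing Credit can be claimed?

$966

Rural Housing Credit: $254,500 is $54,400 into a $60,000 phase-out range, leaving 5,600/60,000 of the credit: $10,350 × 5,600/60,000 = $966.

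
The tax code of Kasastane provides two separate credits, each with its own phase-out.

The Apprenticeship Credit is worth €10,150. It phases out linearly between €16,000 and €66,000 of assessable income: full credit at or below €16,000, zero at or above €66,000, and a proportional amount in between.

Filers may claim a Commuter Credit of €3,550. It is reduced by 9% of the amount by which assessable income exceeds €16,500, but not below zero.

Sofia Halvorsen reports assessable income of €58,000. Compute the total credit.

Apprenticeship Credit: €58,000 is €42,000 into a €50,000 phase-out range, leaving 8,000/50,000 of the credit: €10,150 × 8,000/50,000 = €1,624.
Commuter Credit: 9% of the €41,500 excess over €16,500 is €3,735 ≥ base, so the credit is €0.
Total: €1,624 + €0 = €1,624.

€1,624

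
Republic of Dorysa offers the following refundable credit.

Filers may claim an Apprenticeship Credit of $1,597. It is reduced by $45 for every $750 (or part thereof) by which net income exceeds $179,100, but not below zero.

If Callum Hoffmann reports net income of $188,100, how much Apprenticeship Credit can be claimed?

$1,057

Apprenticeship Credit: income exceeds $179,100 by $9,000, which is 12 full-or-partial $750 increments; reduction = 12 × $45 = $540, leaving $1,057.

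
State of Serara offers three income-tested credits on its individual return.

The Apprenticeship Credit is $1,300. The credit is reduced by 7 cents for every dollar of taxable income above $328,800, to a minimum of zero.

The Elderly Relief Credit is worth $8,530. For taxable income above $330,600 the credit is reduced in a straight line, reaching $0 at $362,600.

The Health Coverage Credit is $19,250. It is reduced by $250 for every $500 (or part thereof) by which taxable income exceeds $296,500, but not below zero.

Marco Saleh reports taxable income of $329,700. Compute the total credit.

$12,267

Apprenticeship Credit: 7% of the $900 excess over $328,800 is $63; credit = $1,300 − $63 = $1,237.
Elderly Relief Credit: $329,700 is at or below the $330,600 threshold, so the full $8,530 applies.
Health Coverage Credit: income exceeds $296,500 by $33,200, which is 67 full-or-partial $500 increments; reduction = 67 × $250 = $16,750, leaving $2,500.
Total: $1,237 + $8,530 + $2,500 = $12,267.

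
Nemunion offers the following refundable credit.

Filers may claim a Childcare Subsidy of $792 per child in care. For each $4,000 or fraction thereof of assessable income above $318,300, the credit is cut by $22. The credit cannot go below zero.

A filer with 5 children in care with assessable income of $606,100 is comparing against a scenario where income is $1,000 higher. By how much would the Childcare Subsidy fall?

$22

At $606,100 — base = 5 × $792 = $3,960. income exceeds $318,300 by $287,800, which is 72 full-or-partial $4,000 increments; reduction = 72 × $22 = $1,584, leaving $2,376.
At $607,100 — base = 5 × $792 = $3,960. income exceeds $318,300 by $288,800, which is 73 full-or-partial $4,000 increments; reduction = 73 × $22 = $1,606, leaving $2,354.
Lost: $2,376 − $2,354 = $22.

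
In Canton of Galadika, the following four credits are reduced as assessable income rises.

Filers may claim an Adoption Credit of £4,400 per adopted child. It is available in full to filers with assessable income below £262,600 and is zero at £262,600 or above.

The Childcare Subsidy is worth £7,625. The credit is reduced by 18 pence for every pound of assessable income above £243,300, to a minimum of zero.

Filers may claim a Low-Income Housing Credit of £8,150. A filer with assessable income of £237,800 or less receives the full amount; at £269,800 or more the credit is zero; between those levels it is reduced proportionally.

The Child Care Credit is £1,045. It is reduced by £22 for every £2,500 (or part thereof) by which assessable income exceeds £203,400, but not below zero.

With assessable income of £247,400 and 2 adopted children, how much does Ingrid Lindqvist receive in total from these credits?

Adoption Credit: base = 2 × £4,400 = £8,800. £247,400 is below the £262,600 cutoff, so the full £8,800 applies.
Childcare Subsidy: 18% of the £4,100 excess over £243,300 is £738; credit = £7,625 − £738 = £6,887.
Low-Income Housing Credit: £247,400 is £9,600 into a £32,000 phase-out range, leaving 22,400/32,000 of the credit: £8,150 × 22,400/32,000 = £5,705.
Child Care Credit: income exceeds £203,400 by £44,000, which is 18 full-or-partial £2,500 increments; reduction = 18 × £22 = £396, leaving £649.
Total: £8,800 + £6,887 + £5,705 + £649 = £22,041.

£22,041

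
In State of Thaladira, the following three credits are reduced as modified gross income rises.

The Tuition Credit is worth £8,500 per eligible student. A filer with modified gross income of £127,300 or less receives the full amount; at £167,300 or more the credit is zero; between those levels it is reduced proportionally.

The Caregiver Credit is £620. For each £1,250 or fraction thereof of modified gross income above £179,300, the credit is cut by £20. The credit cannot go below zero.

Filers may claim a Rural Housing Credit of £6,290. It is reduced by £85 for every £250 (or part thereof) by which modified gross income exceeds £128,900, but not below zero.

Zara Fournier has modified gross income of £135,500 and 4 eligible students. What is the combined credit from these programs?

£31,645

Tuition Credit: base = 4 × £8,500 = £34,000. £135,500 is £8,200 into a £40,000 phase-out range, leaving 31,800/40,000 of the credit: £34,000 × 31,800/40,000 = £27,030.
Caregiver Credit: £135,500 is at or below the £179,300 threshold, so the full £620 applies.
Rural Housing Credit: income exceeds £128,900 by £6,600, which is 27 full-or-partial £250 increments; reduction = 27 × £85 = £2,295, leaving £3,995.
Total: £27,030 + £620 + £3,995 = £31,645.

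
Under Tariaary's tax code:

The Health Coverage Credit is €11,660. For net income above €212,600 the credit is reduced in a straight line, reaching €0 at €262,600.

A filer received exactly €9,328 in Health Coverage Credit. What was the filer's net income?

€222,600

€9,328 is 9,328/11,660 of the full €11,660, so 2,332/11,660 of the €50,000 range has been used: income = €212,600 + €50,000 × 2,332/11,660 = €222,600.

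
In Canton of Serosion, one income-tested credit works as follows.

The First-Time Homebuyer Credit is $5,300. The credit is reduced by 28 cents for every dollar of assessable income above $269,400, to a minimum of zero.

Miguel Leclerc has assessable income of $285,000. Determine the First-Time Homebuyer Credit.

First-Time Homebuyer Credit: 28% of the $15,600 excess over $269,400 is $4,368; credit = $5,300 − $4,368 = $932.

$932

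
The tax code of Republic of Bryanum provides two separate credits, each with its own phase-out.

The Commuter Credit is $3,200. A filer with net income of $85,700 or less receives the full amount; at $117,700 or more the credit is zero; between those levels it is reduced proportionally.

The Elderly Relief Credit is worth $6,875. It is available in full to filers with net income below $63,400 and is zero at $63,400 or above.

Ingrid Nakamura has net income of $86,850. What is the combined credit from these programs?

$3,085

Commuter Credit: $86,850 is $1,150 into a $32,000 phase-out range, leaving 30,850/32,000 of the credit: $3,200 × 30,850/32,000 = $3,085.
Elderly Relief Credit: $86,850 meets or exceeds the $63,400 cutoff, so the credit is $0.
Total: $3,085 + $0 = $3,085.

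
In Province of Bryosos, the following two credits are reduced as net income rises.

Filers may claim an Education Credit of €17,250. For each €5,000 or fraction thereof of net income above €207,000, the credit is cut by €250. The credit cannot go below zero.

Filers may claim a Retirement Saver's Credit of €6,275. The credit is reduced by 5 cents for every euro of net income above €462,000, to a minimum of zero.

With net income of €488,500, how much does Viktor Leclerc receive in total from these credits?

€7,950

Education Credit: income exceeds €207,000 by €281,500, which is 57 full-or-partial €5,000 increments; reduction = 57 × €250 = €14,250, leaving €3,000.
Retirement Saver's Credit: 5% of the €26,500 excess over €462,000 is €1,325; credit = €6,275 − €1,325 = €4,950.
Total: €3,000 + €4,950 = €7,950.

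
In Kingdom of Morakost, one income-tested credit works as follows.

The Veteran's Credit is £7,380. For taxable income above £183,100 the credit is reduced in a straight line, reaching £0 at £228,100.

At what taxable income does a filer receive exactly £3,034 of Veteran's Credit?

£209,600

£3,034 is 3,034/7,380 of the full £7,380, so 4,346/7,380 of the £45,000 range has been used: income = £183,100 + £45,000 × 4,346/7,380 = £209,600.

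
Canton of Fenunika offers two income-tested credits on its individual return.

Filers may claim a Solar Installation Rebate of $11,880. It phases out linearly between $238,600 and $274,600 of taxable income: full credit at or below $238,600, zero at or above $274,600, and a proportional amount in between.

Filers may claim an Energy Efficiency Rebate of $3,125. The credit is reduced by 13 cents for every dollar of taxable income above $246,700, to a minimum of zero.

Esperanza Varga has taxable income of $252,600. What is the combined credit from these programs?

$9,618

Solar Installation Rebate: $252,600 is $14,000 into a $36,000 phase-out range, leaving 22,000/36,000 of the credit: $11,880 × 22,000/36,000 = $7,260.
Energy Efficiency Rebate: 13% of the $5,900 excess over $246,700 is $767; credit = $3,125 − $767 = $2,358.
Total: $7,260 + $2,358 = $9,618.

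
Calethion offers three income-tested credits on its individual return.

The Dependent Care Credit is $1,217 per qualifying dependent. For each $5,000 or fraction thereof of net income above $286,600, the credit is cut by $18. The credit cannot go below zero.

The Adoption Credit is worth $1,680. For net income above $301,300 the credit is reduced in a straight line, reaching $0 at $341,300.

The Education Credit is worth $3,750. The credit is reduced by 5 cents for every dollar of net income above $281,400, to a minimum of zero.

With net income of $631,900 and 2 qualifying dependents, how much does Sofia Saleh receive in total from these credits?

Dependent Care Credit: base = 2 × $1,217 = $2,434. income exceeds $286,600 by $345,300, which is 70 full-or-partial $5,000 increments; reduction = 70 × $18 = $1,260, leaving $1,174.
Adoption Credit: $631,900 is at or above $341,300, so the credit is $0.
Education Credit: 5% of the $350,500 excess over $281,400 is $17,525 ≥ base, so the credit is $0.
Total: $1,174 + $0 + $0 = $1,174.

$1,174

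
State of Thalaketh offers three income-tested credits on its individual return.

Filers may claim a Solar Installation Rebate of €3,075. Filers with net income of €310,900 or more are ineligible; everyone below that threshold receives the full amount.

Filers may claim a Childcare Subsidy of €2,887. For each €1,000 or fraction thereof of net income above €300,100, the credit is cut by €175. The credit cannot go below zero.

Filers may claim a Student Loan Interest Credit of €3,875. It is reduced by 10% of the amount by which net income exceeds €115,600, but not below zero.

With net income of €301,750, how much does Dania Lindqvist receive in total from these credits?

€5,612

Solar Installation Rebate: €301,750 is below the €310,900 cutoff, so the full €3,075 applies.
Childcare Subsidy: income exceeds €300,100 by €1,650, which is 2 full-or-partial €1,000 increments; reduction = 2 × €175 = €350, leaving €2,537.
Student Loan Interest Credit: 10% of the €186,150 excess over €115,600 is €18,615 ≥ base, so the credit is €0.
Total: €3,075 + €2,537 + €0 = €5,612.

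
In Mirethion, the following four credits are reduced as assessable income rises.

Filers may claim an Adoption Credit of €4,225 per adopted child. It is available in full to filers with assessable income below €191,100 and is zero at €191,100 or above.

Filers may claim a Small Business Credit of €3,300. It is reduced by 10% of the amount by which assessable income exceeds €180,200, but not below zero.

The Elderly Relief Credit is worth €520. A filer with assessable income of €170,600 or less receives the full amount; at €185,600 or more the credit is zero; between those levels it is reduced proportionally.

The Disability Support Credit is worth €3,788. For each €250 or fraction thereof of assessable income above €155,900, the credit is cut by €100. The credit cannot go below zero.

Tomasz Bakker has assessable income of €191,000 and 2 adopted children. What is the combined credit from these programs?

€10,670

Adoption Credit: base = 2 × €4,225 = €8,450. €191,000 is below the €191,100 cutoff, so the full €8,450 applies.
Small Business Credit: 10% of the €10,800 excess over €180,200 is €1,080; credit = €3,300 − €1,080 = €2,220.
Elderly Relief Credit: €191,000 is at or above €185,600, so the credit is €0.
Disability Support Credit: income exceeds €155,900 by €35,100 → 141 increments × €100 = €14,100 ≥ base, so the credit is €0.
Total: €8,450 + €2,220 + €0 + €0 = €10,670.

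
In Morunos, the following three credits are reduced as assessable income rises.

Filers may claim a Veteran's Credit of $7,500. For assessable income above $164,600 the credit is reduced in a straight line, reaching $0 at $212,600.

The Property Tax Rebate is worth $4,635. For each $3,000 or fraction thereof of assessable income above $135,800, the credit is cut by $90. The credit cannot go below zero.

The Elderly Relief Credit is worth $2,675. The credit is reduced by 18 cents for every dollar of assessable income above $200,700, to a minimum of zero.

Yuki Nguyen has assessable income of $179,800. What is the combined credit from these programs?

$11,085

Veteran's Credit: $179,800 is $15,200 into a $48,000 phase-out range, leaving 32,800/48,000 of the credit: $7,500 × 32,800/48,000 = $5,125.
Property Tax Rebate: income exceeds $135,800 by $44,000, which is 15 full-or-partial $3,000 increments; reduction = 15 × $90 = $1,350, leaving $3,285.
Elderly Relief Credit: $179,800 is at or below the $200,700 threshold, so the full $2,675 applies.
Total: $5,125 + $3,285 + $2,675 = $11,085.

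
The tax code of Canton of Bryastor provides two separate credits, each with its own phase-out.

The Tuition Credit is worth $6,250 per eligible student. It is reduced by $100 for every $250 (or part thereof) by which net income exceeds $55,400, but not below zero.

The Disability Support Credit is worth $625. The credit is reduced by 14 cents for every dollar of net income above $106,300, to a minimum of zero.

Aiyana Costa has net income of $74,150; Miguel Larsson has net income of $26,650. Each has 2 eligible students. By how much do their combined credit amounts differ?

Aiyana ($74,150): Tuition Credit: base = 2 × $6,250 = $12,500. income exceeds $55,400 by $18,750, which is 75 full-or-partial $250 increments; reduction = 75 × $100 = $7,500, leaving $5,000. Disability Support Credit: $74,150 is at or below the $106,300 threshold, so the full $625 applies. total $5,000 + $625 = $5,625
Miguel ($26,650): Tuition Credit: base = 2 × $6,250 = $12,500. $26,650 is at or below the $55,400 threshold, so the full $12,500 applies. Disability Support Credit: $26,650 is at or below the $106,300 threshold, so the full $625 applies. total $12,500 + $625 = $13,125
Difference: |$5,625 − $13,125| = $7,500.

$7,500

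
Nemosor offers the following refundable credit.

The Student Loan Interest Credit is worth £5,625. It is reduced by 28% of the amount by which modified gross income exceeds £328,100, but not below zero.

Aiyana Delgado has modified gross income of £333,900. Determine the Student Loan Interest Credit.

£4,001

Student Loan Interest Credit: 28% of the £5,800 excess over £328,100 is £1,624; credit = £5,625 − £1,624 = £4,001.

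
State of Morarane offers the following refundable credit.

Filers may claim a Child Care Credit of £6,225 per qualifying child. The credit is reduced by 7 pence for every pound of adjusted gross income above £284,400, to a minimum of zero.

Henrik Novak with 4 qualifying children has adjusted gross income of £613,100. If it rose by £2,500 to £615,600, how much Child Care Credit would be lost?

At £613,100 — base = 4 × £6,225 = £24,900. 7% of the £328,700 excess over £284,400 is £23,009; credit = £24,900 − £23,009 = £1,891.
At £615,600 — base = 4 × £6,225 = £24,900. 7% of the £331,200 excess over £284,400 is £23,184; credit = £24,900 − £23,184 = £1,716.
Lost: £1,891 − £1,716 = £175.

£175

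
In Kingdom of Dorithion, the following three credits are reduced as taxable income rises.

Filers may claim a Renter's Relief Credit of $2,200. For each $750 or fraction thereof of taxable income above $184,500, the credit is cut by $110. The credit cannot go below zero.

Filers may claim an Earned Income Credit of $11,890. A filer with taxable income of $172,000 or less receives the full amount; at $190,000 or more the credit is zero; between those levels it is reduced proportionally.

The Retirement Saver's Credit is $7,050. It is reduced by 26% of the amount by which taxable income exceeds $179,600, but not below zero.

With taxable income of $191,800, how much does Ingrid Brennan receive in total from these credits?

Renter's Relief Credit: income exceeds $184,500 by $7,300, which is 10 full-or-partial $750 increments; reduction = 10 × $110 = $1,100, leaving $1,100.
Earned Income Credit: $191,800 is at or above $190,000, so the credit is $0.
Retirement Saver's Credit: 26% of the $12,200 excess over $179,600 is $3,172; credit = $7,050 − $3,172 = $3,878.
Total: $1,100 + $0 + $3,878 = $4,978.

$4,978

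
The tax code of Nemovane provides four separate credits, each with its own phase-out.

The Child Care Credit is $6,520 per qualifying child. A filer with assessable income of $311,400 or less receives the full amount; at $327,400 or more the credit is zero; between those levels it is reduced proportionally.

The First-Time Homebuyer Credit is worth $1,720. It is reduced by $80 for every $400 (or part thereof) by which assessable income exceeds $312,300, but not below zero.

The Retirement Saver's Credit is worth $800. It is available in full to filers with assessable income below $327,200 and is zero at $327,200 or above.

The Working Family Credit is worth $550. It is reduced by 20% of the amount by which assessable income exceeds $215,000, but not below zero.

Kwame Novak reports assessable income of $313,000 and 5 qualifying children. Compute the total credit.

Child Care Credit: base = 5 × $6,520 = $32,600. $313,000 is $1,600 into a $16,000 phase-out range, leaving 14,400/16,000 of the credit: $32,600 × 14,400/16,000 = $29,340.
First-Time Homebuyer Credit: income exceeds $312,300 by $700, which is 2 full-or-partial $400 increments; reduction = 2 × $80 = $160, leaving $1,560.
Retirement Saver's Credit: $313,000 is below the $327,200 cutoff, so the full $800 applies.
Working Family Credit: 20% of the $98,000 excess over $215,000 is $19,600 ≥ base, so the credit is $0.
Total: $29,340 + $1,560 + $800 + $0 = $31,700.

$31,700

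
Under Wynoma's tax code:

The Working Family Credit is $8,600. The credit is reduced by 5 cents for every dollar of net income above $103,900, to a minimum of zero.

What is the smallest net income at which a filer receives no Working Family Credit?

The credit falls by 5% of each dollar above $103,900, so it reaches zero when the excess is $8,600 / 5% = $172,000: income = $103,900 + $172,000 = $275,900.

$275,900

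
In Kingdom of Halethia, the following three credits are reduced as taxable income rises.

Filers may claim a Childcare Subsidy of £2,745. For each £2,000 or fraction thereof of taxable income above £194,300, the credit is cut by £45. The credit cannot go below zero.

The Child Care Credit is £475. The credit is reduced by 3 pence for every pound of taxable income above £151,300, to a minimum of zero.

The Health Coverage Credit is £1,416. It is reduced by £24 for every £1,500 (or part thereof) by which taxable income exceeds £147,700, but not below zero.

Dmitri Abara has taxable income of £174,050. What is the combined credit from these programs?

Childcare Subsidy: £174,050 is at or below the £194,300 threshold, so the full £2,745 applies.
Child Care Credit: 3% of the £22,750 excess over £151,300 is £682.50 ≥ base, so the credit is £0.
Health Coverage Credit: income exceeds £147,700 by £26,350, which is 18 full-or-partial £1,500 increments; reduction = 18 × £24 = £432, leaving £984.
Total: £2,745 + £0 + £984 = £3,729.

£3,729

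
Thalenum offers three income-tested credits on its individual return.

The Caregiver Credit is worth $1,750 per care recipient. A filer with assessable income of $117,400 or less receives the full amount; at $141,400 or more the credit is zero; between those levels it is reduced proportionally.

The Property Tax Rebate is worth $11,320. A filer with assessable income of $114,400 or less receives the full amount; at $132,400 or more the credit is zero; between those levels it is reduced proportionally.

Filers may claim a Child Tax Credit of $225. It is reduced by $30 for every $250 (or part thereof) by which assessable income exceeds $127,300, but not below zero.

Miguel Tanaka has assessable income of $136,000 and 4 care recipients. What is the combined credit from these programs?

$1,575

Caregiver Credit: base = 4 × $1,750 = $7,000. $136,000 is $18,600 into a $24,000 phase-out range, leaving 5,400/24,000 of the credit: $7,000 × 5,400/24,000 = $1,575.
Property Tax Rebate: $136,000 is at or above $132,400, so the credit is $0.
Child Tax Credit: income exceeds $127,300 by $8,700 → 35 increments × $30 = $1,050 ≥ base, so the credit is $0.
Total: $1,575 + $0 + $0 = $1,575.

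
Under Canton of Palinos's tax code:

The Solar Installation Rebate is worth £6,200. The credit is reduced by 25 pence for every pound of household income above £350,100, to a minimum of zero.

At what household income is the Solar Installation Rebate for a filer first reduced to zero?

£374,900

The credit falls by 25% of each pound above £350,100, so it reaches zero when the excess is £6,200 / 25% = £24,800: income = £350,100 + £24,800 = £374,900.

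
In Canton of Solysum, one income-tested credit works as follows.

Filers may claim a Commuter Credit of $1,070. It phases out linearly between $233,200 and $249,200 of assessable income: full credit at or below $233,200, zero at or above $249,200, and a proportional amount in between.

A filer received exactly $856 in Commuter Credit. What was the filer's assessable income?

$856 is 856/1,070 of the full $1,070, so 214/1,070 of the $16,000 range has been used: income = $233,200 + $16,000 × 214/1,070 = $236,400.

$236,400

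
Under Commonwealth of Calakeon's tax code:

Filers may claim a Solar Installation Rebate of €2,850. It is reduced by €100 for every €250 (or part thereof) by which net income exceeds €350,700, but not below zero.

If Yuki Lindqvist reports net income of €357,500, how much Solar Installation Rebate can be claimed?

Solar Installation Rebate: income exceeds €350,700 by €6,800, which is 28 full-or-partial €250 increments; reduction = 28 × €100 = €2,800, leaving €50.

€50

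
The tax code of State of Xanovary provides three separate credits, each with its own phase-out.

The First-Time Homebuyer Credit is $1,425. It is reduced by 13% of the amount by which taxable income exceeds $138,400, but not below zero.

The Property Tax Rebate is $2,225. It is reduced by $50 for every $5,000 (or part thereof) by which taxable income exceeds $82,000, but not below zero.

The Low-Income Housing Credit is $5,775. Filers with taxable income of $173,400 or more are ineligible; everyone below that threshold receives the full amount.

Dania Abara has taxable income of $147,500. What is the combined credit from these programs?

$7,542

First-Time Homebuyer Credit: 13% of the $9,100 excess over $138,400 is $1,183; credit = $1,425 − $1,183 = $242.
Property Tax Rebate: income exceeds $82,000 by $65,500, which is 14 full-or-partial $5,000 increments; reduction = 14 × $50 = $700, leaving $1,525.
Low-Income Housing Credit: $147,500 is below the $173,400 cutoff, so the full $5,775 applies.
Total: $242 + $1,525 + $5,775 = $7,542.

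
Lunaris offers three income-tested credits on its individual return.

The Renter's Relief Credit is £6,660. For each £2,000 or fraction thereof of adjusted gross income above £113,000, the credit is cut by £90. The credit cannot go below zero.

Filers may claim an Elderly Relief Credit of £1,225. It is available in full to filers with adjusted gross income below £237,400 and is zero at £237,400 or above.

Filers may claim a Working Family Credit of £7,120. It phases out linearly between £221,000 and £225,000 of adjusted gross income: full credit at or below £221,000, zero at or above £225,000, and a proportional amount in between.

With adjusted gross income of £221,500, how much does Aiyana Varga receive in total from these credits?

Renter's Relief Credit: income exceeds £113,000 by £108,500, which is 55 full-or-partial £2,000 increments; reduction = 55 × £90 = £4,950, leaving £1,710.
Elderly Relief Credit: £221,500 is below the £237,400 cutoff, so the full £1,225 applies.
Working Family Credit: £221,500 is £500 into a £4,000 phase-out range, leaving 3,500/4,000 of the credit: £7,120 × 3,500/4,000 = £6,230.
Total: £1,710 + £1,225 + £6,230 = £9,165.

£9,165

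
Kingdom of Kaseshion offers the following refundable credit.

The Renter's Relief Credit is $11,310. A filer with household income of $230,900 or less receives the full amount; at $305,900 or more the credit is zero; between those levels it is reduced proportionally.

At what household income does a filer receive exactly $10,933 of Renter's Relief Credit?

$10,933 is 10,933/11,310 of the full $11,310, so 377/11,310 of the $75,000 range has been used: income = $230,900 + $75,000 × 377/11,310 = $233,400.

$233,400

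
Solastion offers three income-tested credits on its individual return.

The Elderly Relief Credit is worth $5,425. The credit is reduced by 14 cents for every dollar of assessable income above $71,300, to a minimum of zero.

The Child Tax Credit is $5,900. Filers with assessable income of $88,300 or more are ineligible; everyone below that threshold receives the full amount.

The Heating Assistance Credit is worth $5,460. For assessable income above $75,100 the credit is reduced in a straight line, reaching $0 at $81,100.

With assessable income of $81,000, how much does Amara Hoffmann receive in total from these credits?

$10,058

Elderly Relief Credit: 14% of the $9,700 excess over $71,300 is $1,358; credit = $5,425 − $1,358 = $4,067.
Child Tax Credit: $81,000 is below the $88,300 cutoff, so the full $5,900 applies.
Heating Assistance Credit: $81,000 is $5,900 into a $6,000 phase-out range, leaving 100/6,000 of the credit: $5,460 × 100/6,000 = $91.
Total: $4,067 + $5,900 + $91 = $10,058.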